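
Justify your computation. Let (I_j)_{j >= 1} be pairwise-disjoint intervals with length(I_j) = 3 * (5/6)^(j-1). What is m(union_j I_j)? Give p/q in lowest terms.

By countable additivity of the Lebesgue measure on pairwise disjoint measurable sets,
  m(union_{j >= 1} I_j) = sum_{j >= 1} m(I_j) = sum_{j >= 1} a * r^(j-1),
  with a = 3 and r = 5/6.
Since 0 < r = 5/6 < 1, the geometric series converges:
  sum_{j >= 1} a * r^(j-1) = a / (1 - r).
  = 3 / (1 - 5/6)
  = 3 / (1/6)
  = 18.

18


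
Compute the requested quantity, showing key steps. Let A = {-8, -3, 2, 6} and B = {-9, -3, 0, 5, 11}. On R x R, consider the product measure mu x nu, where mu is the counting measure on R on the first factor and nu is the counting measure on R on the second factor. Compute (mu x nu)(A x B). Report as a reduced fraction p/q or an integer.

For a measurable rectangle A x B, the product measure satisfies
  (mu x nu)(A x B) = mu(A) * nu(B).
  mu(A) = 4.
  nu(B) = 5.
  (mu x nu)(A x B) = 4 * 5 = 20.

20


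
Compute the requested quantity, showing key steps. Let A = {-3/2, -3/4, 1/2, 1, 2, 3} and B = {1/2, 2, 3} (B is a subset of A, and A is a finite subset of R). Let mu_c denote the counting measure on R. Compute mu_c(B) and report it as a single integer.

Counting measure assigns mu_c(E) = |E| (number of elements) when E is finite.
B has 3 element(s), so mu_c(B) = 3.

3


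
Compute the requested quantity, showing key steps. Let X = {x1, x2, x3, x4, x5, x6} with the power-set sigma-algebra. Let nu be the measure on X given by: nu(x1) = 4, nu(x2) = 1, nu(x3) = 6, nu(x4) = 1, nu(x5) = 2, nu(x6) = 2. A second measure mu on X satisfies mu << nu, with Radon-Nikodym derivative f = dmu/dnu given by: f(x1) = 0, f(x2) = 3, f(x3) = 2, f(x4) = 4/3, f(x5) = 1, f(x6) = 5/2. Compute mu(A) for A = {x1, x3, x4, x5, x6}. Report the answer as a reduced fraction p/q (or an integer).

By the defining property of the Radon-Nikodym derivative, for every measurable set A,
  mu(A) = integral_A f dnu.
Since nu is a discrete measure concentrated on the atoms of X, the integral over A reduces to the sum
  mu(A) = sum_{x in A} f(x) * nu({x}).
Computing each term:
  x1: f(x1) * nu(x1) = 0 * 4 = 0.
  x3: f(x3) * nu(x3) = 2 * 6 = 12.
  x4: f(x4) * nu(x4) = 4/3 * 1 = 4/3.
  x5: f(x5) * nu(x5) = 1 * 2 = 2.
  x6: f(x6) * nu(x6) = 5/2 * 2 = 5.
Summing: mu(A) = 0 + 12 + 4/3 + 2 + 5 = 61/3.

61/3


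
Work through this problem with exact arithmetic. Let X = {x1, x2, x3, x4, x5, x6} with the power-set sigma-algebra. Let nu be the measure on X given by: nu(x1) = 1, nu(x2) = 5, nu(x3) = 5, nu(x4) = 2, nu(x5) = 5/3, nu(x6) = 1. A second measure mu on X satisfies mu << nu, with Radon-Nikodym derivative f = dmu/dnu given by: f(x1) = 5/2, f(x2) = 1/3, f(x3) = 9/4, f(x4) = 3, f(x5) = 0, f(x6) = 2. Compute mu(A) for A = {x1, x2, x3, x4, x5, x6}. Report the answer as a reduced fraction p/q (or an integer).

By the defining property of the Radon-Nikodym derivative, for every measurable set A,
  mu(A) = integral_A f dnu.
Since nu is a discrete measure concentrated on the atoms of X, the integral over A reduces to the sum
  mu(A) = sum_{x in A} f(x) * nu({x}).
Computing each term:
  x1: f(x1) * nu(x1) = 5/2 * 1 = 5/2.
  x2: f(x2) * nu(x2) = 1/3 * 5 = 5/3.
  x3: f(x3) * nu(x3) = 9/4 * 5 = 45/4.
  x4: f(x4) * nu(x4) = 3 * 2 = 6.
  x5: f(x5) * nu(x5) = 0 * 5/3 = 0.
  x6: f(x6) * nu(x6) = 2 * 1 = 2.
Summing: mu(A) = 5/2 + 5/3 + 45/4 + 6 + 0 + 2 = 281/12.

281/12


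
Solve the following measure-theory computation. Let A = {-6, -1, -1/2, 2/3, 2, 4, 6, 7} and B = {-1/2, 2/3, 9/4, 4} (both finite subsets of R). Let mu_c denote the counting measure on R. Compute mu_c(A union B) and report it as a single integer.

Counting measure on a finite set equals cardinality. By inclusion-exclusion, |A union B| = |A| + |B| - |A cap B|.
|A| = 8, |B| = 4, |A cap B| = 3.
So mu_c(A union B) = 8 + 4 - 3 = 9.

9


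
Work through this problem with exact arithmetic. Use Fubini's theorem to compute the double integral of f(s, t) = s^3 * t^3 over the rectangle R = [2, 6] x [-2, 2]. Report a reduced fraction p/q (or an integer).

f(s, t) is a tensor product of a function of s and a function of t, and both factors are bounded continuous (hence Lebesgue integrable) on the rectangle, so Fubini's theorem applies:
  integral_R f d(m x m) = (integral_a1^b1 s^3 ds) * (integral_a2^b2 t^3 dt).
Inner integral in s: integral_{2}^{6} s^3 ds = (6^4 - 2^4)/4
  = 320.
Inner integral in t: integral_{-2}^{2} t^3 dt = (2^4 - (-2)^4)/4
  = 0.
Product: (320) * (0) = 0.

0


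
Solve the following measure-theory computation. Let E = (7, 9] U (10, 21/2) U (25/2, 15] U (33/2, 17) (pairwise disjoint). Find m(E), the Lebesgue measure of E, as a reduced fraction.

For pairwise disjoint intervals, m(union_i I_i) = sum_i m(I_i),
and m is invariant under swapping open/closed endpoints (single points have measure 0).
So m(E) = sum_i (b_i - a_i).
  I_1 has length 9 - 7 = 2.
  I_2 has length 21/2 - 10 = 1/2.
  I_3 has length 15 - 25/2 = 5/2.
  I_4 has length 17 - 33/2 = 1/2.
Summing:
  m(E) = 2 + 1/2 + 5/2 + 1/2 = 11/2.

11/2


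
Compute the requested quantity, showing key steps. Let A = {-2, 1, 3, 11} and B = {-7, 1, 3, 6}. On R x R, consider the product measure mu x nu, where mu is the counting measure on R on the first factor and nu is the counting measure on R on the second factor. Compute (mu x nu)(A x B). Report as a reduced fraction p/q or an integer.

For a measurable rectangle A x B, the product measure satisfies
  (mu x nu)(A x B) = mu(A) * nu(B).
  mu(A) = 4.
  nu(B) = 4.
  (mu x nu)(A x B) = 4 * 4 = 16.

16


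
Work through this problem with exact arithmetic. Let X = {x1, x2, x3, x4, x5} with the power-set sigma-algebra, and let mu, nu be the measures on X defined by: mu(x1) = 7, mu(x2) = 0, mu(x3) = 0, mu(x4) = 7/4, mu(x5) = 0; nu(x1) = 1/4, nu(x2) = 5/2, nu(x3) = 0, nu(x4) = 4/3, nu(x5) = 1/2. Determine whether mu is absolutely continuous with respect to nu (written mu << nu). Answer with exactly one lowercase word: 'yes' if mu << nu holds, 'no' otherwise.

mu << nu means: every nu-null measurable set is also mu-null; equivalently, for every atom x, if nu({x}) = 0 then mu({x}) = 0.
Checking each atom:
  x1: nu = 1/4 > 0 -> no constraint.
  x2: nu = 5/2 > 0 -> no constraint.
  x3: nu = 0, mu = 0 -> consistent with mu << nu.
  x4: nu = 4/3 > 0 -> no constraint.
  x5: nu = 1/2 > 0 -> no constraint.
No atom violates the condition. Therefore mu << nu.

yes


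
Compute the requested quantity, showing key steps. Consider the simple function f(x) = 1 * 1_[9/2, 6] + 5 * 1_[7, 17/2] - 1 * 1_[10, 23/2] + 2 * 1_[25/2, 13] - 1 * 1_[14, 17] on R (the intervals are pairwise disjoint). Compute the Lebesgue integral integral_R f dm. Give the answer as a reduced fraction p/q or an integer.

For a simple function f = sum_i c_i * 1_{A_i} with disjoint A_i,
  integral f dm = sum_i c_i * m(A_i).
Lengths of the A_i:
  m(A_1) = 6 - 9/2 = 3/2.
  m(A_2) = 17/2 - 7 = 3/2.
  m(A_3) = 23/2 - 10 = 3/2.
  m(A_4) = 13 - 25/2 = 1/2.
  m(A_5) = 17 - 14 = 3.
Contributions c_i * m(A_i):
  (1) * (3/2) = 3/2.
  (5) * (3/2) = 15/2.
  (-1) * (3/2) = -3/2.
  (2) * (1/2) = 1.
  (-1) * (3) = -3.
Total: 3/2 + 15/2 - 3/2 + 1 - 3 = 11/2.

11/2


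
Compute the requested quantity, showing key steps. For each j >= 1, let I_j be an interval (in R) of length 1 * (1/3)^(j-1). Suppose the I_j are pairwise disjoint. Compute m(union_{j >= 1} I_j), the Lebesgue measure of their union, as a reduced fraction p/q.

By countable additivity of the Lebesgue measure on pairwise disjoint measurable sets,
  m(union_{j >= 1} I_j) = sum_{j >= 1} m(I_j) = sum_{j >= 1} a * r^(j-1),
  with a = 1 and r = 1/3.
Since 0 < r = 1/3 < 1, the geometric series converges:
  sum_{j >= 1} a * r^(j-1) = a / (1 - r).
  = 1 / (1 - 1/3)
  = 1 / (2/3)
  = 3/2.

3/2


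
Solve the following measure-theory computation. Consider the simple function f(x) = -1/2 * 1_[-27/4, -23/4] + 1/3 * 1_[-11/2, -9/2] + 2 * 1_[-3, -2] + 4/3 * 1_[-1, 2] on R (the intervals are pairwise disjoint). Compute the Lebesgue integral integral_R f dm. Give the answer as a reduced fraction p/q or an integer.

For a simple function f = sum_i c_i * 1_{A_i} with disjoint A_i,
  integral f dm = sum_i c_i * m(A_i).
Lengths of the A_i:
  m(A_1) = -23/4 - (-27/4) = 1.
  m(A_2) = -9/2 - (-11/2) = 1.
  m(A_3) = -2 - (-3) = 1.
  m(A_4) = 2 - (-1) = 3.
Contributions c_i * m(A_i):
  (-1/2) * (1) = -1/2.
  (1/3) * (1) = 1/3.
  (2) * (1) = 2.
  (4/3) * (3) = 4.
Total: -1/2 + 1/3 + 2 + 4 = 35/6.

35/6


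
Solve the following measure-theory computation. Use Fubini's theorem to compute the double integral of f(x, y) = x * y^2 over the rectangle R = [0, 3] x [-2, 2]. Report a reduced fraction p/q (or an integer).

f(x, y) is a tensor product of a function of x and a function of y, and both factors are bounded continuous (hence Lebesgue integrable) on the rectangle, so Fubini's theorem applies:
  integral_R f d(m x m) = (integral_a1^b1 x dx) * (integral_a2^b2 y^2 dy).
Inner integral in x: integral_{0}^{3} x dx = (3^2 - 0^2)/2
  = 9/2.
Inner integral in y: integral_{-2}^{2} y^2 dy = (2^3 - (-2)^3)/3
  = 16/3.
Product: (9/2) * (16/3) = 24.

24


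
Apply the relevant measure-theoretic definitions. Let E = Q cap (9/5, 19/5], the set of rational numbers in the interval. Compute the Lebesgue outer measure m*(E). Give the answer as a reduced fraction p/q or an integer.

E = Q cap (9/5, 19/5] is a subset of Q, which is countable. Enumerate Q = {q_1, q_2, ...}; for any eps > 0, cover q_k by the open interval (q_k - eps/2^(k+1), q_k + eps/2^(k+1)), of length eps/2^k. The total cover length is sum_{k>=1} eps/2^k = eps. Hence m*(E) <= m*(Q) <= eps for every eps > 0, and since outer measure is non-negative, m*(E) = 0.

0


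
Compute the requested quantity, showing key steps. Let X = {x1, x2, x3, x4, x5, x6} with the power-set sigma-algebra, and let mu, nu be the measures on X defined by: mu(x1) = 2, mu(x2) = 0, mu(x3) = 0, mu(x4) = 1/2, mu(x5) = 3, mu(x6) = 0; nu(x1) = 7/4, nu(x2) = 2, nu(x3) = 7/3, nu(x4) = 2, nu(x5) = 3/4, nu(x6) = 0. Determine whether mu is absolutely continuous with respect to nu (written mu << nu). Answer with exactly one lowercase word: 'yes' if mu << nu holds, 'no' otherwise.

mu << nu means: every nu-null measurable set is also mu-null; equivalently, for every atom x, if nu({x}) = 0 then mu({x}) = 0.
Checking each atom:
  x1: nu = 7/4 > 0 -> no constraint.
  x2: nu = 2 > 0 -> no constraint.
  x3: nu = 7/3 > 0 -> no constraint.
  x4: nu = 2 > 0 -> no constraint.
  x5: nu = 3/4 > 0 -> no constraint.
  x6: nu = 0, mu = 0 -> consistent with mu << nu.
No atom violates the condition. Therefore mu << nu.

yes


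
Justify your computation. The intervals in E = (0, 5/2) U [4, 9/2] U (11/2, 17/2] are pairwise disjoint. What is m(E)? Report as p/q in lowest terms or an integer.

For pairwise disjoint intervals, m(union_i I_i) = sum_i m(I_i),
and m is invariant under swapping open/closed endpoints (single points have measure 0).
So m(E) = sum_i (b_i - a_i).
  I_1 has length 5/2 - 0 = 5/2.
  I_2 has length 9/2 - 4 = 1/2.
  I_3 has length 17/2 - 11/2 = 3.
Summing:
  m(E) = 5/2 + 1/2 + 3 = 6.

6


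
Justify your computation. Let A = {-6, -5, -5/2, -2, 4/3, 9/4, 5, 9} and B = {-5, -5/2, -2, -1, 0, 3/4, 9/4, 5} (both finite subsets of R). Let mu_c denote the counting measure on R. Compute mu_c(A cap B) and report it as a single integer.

Counting measure on a finite set equals cardinality. mu_c(A cap B) = |A cap B| (elements appearing in both).
Enumerating the elements of A that also lie in B gives 5 element(s).
So mu_c(A cap B) = 5.

5


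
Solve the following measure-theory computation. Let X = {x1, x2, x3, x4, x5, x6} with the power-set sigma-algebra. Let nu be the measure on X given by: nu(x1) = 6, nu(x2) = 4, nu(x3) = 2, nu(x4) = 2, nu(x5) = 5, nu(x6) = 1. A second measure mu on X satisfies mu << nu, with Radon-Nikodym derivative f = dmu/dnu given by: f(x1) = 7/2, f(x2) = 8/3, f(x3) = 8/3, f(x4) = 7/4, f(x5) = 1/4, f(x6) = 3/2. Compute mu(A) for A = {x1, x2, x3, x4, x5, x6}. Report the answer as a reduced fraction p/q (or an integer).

By the defining property of the Radon-Nikodym derivative, for every measurable set A,
  mu(A) = integral_A f dnu.
Since nu is a discrete measure concentrated on the atoms of X, the integral over A reduces to the sum
  mu(A) = sum_{x in A} f(x) * nu({x}).
Computing each term:
  x1: f(x1) * nu(x1) = 7/2 * 6 = 21.
  x2: f(x2) * nu(x2) = 8/3 * 4 = 32/3.
  x3: f(x3) * nu(x3) = 8/3 * 2 = 16/3.
  x4: f(x4) * nu(x4) = 7/4 * 2 = 7/2.
  x5: f(x5) * nu(x5) = 1/4 * 5 = 5/4.
  x6: f(x6) * nu(x6) = 3/2 * 1 = 3/2.
Summing: mu(A) = 21 + 32/3 + 16/3 + 7/2 + 5/4 + 3/2 = 173/4.

173/4


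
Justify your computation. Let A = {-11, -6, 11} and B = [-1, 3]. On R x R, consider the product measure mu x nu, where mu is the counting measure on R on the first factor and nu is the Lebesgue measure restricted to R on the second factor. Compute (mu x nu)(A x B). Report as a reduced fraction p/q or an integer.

For a measurable rectangle A x B, the product measure satisfies
  (mu x nu)(A x B) = mu(A) * nu(B).
  mu(A) = 3.
  nu(B) = 4.
  (mu x nu)(A x B) = 3 * 4 = 12.

12


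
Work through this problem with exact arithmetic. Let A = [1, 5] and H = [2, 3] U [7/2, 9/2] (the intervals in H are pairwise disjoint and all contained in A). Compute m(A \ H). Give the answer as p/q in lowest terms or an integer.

The ambient interval has length m(A) = 5 - 1 = 4.
Since the holes are disjoint and sit inside A, by finite additivity
  m(H) = sum_i (b_i - a_i), and m(A \ H) = m(A) - m(H).
Computing the hole measures:
  m(H_1) = 3 - 2 = 1.
  m(H_2) = 9/2 - 7/2 = 1.
Summed: m(H) = 1 + 1 = 2.
So m(A \ H) = 4 - 2 = 2.

2


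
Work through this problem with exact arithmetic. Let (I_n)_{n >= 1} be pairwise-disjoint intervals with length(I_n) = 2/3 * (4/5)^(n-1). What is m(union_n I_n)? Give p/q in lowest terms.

By countable additivity of the Lebesgue measure on pairwise disjoint measurable sets,
  m(union_{n >= 1} I_n) = sum_{n >= 1} m(I_n) = sum_{n >= 1} a * r^(n-1),
  with a = 2/3 and r = 4/5.
Since 0 < r = 4/5 < 1, the geometric series converges:
  sum_{n >= 1} a * r^(n-1) = a / (1 - r).
  = 2/3 / (1 - 4/5)
  = 2/3 / (1/5)
  = 10/3.

10/3


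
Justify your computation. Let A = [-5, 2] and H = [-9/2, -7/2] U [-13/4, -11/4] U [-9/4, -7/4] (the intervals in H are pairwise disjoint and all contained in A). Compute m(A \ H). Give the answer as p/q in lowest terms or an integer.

The ambient interval has length m(A) = 2 - (-5) = 7.
Since the holes are disjoint and sit inside A, by finite additivity
  m(H) = sum_i (b_i - a_i), and m(A \ H) = m(A) - m(H).
Computing the hole measures:
  m(H_1) = -7/2 - (-9/2) = 1.
  m(H_2) = -11/4 - (-13/4) = 1/2.
  m(H_3) = -7/4 - (-9/4) = 1/2.
Summed: m(H) = 1 + 1/2 + 1/2 = 2.
So m(A \ H) = 7 - 2 = 5.

5


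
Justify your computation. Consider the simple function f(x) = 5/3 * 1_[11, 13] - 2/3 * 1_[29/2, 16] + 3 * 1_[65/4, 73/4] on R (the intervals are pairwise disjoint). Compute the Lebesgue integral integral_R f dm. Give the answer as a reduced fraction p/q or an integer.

For a simple function f = sum_i c_i * 1_{A_i} with disjoint A_i,
  integral f dm = sum_i c_i * m(A_i).
Lengths of the A_i:
  m(A_1) = 13 - 11 = 2.
  m(A_2) = 16 - 29/2 = 3/2.
  m(A_3) = 73/4 - 65/4 = 2.
Contributions c_i * m(A_i):
  (5/3) * (2) = 10/3.
  (-2/3) * (3/2) = -1.
  (3) * (2) = 6.
Total: 10/3 - 1 + 6 = 25/3.

25/3


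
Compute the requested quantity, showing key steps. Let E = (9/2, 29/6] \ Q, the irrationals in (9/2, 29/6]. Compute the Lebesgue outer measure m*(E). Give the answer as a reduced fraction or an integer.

The interval I = (9/2, 29/6] has m(I) = 29/6 - 9/2 = 1/3 (endpoints are measure-zero, so open/closed/half-open agree). Write I = (I cap Q) u (I \ Q). The rationals in I are countable, so m*(I cap Q) = 0 (cover each rational by intervals whose total length is arbitrarily small). By countable subadditivity m*(I) <= m*(I cap Q) + m*(I \ Q), hence m*(I \ Q) >= m(I) = 1/3. The reverse inequality m*(I \ Q) <= m*(I) = 1/3 is trivial since (I \ Q) is a subset of I. Therefore m*(I \ Q) = 1/3.

1/3


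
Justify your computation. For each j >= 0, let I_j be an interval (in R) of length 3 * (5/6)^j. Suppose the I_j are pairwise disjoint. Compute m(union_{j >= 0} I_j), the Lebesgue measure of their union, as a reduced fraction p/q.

By countable additivity of the Lebesgue measure on pairwise disjoint measurable sets,
  m(union_{j >= 0} I_j) = sum_{j >= 0} m(I_j) = sum_{j >= 0} a * r^j,
  with a = 3 and r = 5/6.
Since 0 < r = 5/6 < 1, the geometric series converges:
  sum_{j >= 0} a * r^j = a / (1 - r).
  = 3 / (1 - 5/6)
  = 3 / (1/6)
  = 18.

18


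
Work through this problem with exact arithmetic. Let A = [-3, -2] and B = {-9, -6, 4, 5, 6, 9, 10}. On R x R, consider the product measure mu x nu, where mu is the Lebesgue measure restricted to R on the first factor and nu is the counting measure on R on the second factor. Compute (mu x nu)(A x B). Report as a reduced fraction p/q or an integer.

For a measurable rectangle A x B, the product measure satisfies
  (mu x nu)(A x B) = mu(A) * nu(B).
  mu(A) = 1.
  nu(B) = 7.
  (mu x nu)(A x B) = 1 * 7 = 7.

7


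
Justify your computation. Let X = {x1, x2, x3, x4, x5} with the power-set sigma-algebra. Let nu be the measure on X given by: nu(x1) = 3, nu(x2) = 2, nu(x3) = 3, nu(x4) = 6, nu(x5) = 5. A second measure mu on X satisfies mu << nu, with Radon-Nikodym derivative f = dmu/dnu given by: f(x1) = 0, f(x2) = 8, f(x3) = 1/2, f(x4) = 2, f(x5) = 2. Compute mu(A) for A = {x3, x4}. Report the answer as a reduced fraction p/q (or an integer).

By the defining property of the Radon-Nikodym derivative, for every measurable set A,
  mu(A) = integral_A f dnu.
Since nu is a discrete measure concentrated on the atoms of X, the integral over A reduces to the sum
  mu(A) = sum_{x in A} f(x) * nu({x}).
Computing each term:
  x3: f(x3) * nu(x3) = 1/2 * 3 = 3/2.
  x4: f(x4) * nu(x4) = 2 * 6 = 12.
Summing: mu(A) = 3/2 + 12 = 27/2.

27/2


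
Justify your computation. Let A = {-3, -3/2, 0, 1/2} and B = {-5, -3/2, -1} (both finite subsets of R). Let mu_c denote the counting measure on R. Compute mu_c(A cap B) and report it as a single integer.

Counting measure on a finite set equals cardinality. mu_c(A cap B) = |A cap B| (elements appearing in both).
Enumerating the elements of A that also lie in B gives 1 element(s).
So mu_c(A cap B) = 1.

1


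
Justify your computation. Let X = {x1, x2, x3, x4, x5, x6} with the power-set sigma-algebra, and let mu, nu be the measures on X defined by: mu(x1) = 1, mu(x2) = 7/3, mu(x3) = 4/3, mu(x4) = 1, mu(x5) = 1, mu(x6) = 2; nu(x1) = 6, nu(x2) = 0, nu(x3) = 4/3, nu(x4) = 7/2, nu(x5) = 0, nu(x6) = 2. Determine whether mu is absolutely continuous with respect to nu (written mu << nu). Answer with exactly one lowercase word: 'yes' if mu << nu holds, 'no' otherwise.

mu << nu means: every nu-null measurable set is also mu-null; equivalently, for every atom x, if nu({x}) = 0 then mu({x}) = 0.
Checking each atom:
  x1: nu = 6 > 0 -> no constraint.
  x2: nu = 0, mu = 7/3 > 0 -> violates mu << nu.
  x3: nu = 4/3 > 0 -> no constraint.
  x4: nu = 7/2 > 0 -> no constraint.
  x5: nu = 0, mu = 1 > 0 -> violates mu << nu.
  x6: nu = 2 > 0 -> no constraint.
The atom(s) x2, x5 violate the condition (nu = 0 but mu > 0). Therefore mu is NOT absolutely continuous w.r.t. nu.

no


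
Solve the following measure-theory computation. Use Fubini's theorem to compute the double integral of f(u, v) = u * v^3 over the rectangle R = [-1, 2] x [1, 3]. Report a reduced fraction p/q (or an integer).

f(u, v) is a tensor product of a function of u and a function of v, and both factors are bounded continuous (hence Lebesgue integrable) on the rectangle, so Fubini's theorem applies:
  integral_R f d(m x m) = (integral_a1^b1 u du) * (integral_a2^b2 v^3 dv).
Inner integral in u: integral_{-1}^{2} u du = (2^2 - (-1)^2)/2
  = 3/2.
Inner integral in v: integral_{1}^{3} v^3 dv = (3^4 - 1^4)/4
  = 20.
Product: (3/2) * (20) = 30.

30


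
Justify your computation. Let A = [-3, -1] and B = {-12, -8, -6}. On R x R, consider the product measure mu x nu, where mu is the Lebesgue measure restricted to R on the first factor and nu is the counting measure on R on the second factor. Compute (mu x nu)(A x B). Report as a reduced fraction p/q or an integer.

For a measurable rectangle A x B, the product measure satisfies
  (mu x nu)(A x B) = mu(A) * nu(B).
  mu(A) = 2.
  nu(B) = 3.
  (mu x nu)(A x B) = 2 * 3 = 6.

6


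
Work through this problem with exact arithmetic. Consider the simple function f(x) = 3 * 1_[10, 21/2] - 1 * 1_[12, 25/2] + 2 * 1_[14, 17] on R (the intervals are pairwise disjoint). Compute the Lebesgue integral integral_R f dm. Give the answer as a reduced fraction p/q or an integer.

For a simple function f = sum_i c_i * 1_{A_i} with disjoint A_i,
  integral f dm = sum_i c_i * m(A_i).
Lengths of the A_i:
  m(A_1) = 21/2 - 10 = 1/2.
  m(A_2) = 25/2 - 12 = 1/2.
  m(A_3) = 17 - 14 = 3.
Contributions c_i * m(A_i):
  (3) * (1/2) = 3/2.
  (-1) * (1/2) = -1/2.
  (2) * (3) = 6.
Total: 3/2 - 1/2 + 6 = 7.

7


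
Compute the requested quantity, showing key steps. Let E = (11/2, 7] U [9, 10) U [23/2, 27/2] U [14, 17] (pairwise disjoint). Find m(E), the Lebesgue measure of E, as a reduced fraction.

For pairwise disjoint intervals, m(union_i I_i) = sum_i m(I_i),
and m is invariant under swapping open/closed endpoints (single points have measure 0).
So m(E) = sum_i (b_i - a_i).
  I_1 has length 7 - 11/2 = 3/2.
  I_2 has length 10 - 9 = 1.
  I_3 has length 27/2 - 23/2 = 2.
  I_4 has length 17 - 14 = 3.
Summing:
  m(E) = 3/2 + 1 + 2 + 3 = 15/2.

15/2


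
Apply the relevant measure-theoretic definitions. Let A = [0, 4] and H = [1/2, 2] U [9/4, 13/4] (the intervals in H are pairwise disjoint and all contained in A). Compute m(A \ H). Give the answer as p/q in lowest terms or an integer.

The ambient interval has length m(A) = 4 - 0 = 4.
Since the holes are disjoint and sit inside A, by finite additivity
  m(H) = sum_i (b_i - a_i), and m(A \ H) = m(A) - m(H).
Computing the hole measures:
  m(H_1) = 2 - 1/2 = 3/2.
  m(H_2) = 13/4 - 9/4 = 1.
Summed: m(H) = 3/2 + 1 = 5/2.
So m(A \ H) = 4 - 5/2 = 3/2.

3/2


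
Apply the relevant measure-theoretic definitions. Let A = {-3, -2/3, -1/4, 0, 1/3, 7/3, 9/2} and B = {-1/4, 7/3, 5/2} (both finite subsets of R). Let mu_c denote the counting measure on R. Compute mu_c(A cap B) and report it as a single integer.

Counting measure on a finite set equals cardinality. mu_c(A cap B) = |A cap B| (elements appearing in both).
Enumerating the elements of A that also lie in B gives 2 element(s).
So mu_c(A cap B) = 2.

2


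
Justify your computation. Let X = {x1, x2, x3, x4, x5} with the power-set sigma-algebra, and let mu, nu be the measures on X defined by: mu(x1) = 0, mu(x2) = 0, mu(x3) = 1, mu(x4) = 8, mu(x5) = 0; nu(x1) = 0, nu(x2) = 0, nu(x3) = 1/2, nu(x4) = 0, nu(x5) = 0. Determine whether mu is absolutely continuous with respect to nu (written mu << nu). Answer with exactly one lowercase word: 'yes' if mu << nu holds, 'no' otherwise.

mu << nu means: every nu-null measurable set is also mu-null; equivalently, for every atom x, if nu({x}) = 0 then mu({x}) = 0.
Checking each atom:
  x1: nu = 0, mu = 0 -> consistent with mu << nu.
  x2: nu = 0, mu = 0 -> consistent with mu << nu.
  x3: nu = 1/2 > 0 -> no constraint.
  x4: nu = 0, mu = 8 > 0 -> violates mu << nu.
  x5: nu = 0, mu = 0 -> consistent with mu << nu.
The atom(s) x4 violate the condition (nu = 0 but mu > 0). Therefore mu is NOT absolutely continuous w.r.t. nu.

no


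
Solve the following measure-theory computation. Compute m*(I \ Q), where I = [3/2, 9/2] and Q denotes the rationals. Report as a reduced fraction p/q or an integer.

The interval I = [3/2, 9/2] has m(I) = 9/2 - 3/2 = 3 (endpoints are measure-zero, so open/closed/half-open agree). Write I = (I cap Q) u (I \ Q). The rationals in I are countable, so m*(I cap Q) = 0 (cover each rational by intervals whose total length is arbitrarily small). By countable subadditivity m*(I) <= m*(I cap Q) + m*(I \ Q), hence m*(I \ Q) >= m(I) = 3. The reverse inequality m*(I \ Q) <= m*(I) = 3 is trivial since (I \ Q) is a subset of I. Therefore m*(I \ Q) = 3.

3


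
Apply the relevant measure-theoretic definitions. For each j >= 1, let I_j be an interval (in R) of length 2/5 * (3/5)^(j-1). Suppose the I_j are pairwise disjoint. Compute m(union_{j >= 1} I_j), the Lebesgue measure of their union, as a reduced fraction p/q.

By countable additivity of the Lebesgue measure on pairwise disjoint measurable sets,
  m(union_{j >= 1} I_j) = sum_{j >= 1} m(I_j) = sum_{j >= 1} a * r^(j-1),
  with a = 2/5 and r = 3/5.
Since 0 < r = 3/5 < 1, the geometric series converges:
  sum_{j >= 1} a * r^(j-1) = a / (1 - r).
  = 2/5 / (1 - 3/5)
  = 2/5 / (2/5)
  = 1.

1


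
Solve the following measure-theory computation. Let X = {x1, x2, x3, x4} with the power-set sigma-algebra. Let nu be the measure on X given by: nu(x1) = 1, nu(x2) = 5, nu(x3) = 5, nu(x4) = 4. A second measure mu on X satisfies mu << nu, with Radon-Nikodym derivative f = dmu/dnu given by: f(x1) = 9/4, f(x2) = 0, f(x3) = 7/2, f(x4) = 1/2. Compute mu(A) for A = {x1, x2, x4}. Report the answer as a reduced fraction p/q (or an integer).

By the defining property of the Radon-Nikodym derivative, for every measurable set A,
  mu(A) = integral_A f dnu.
Since nu is a discrete measure concentrated on the atoms of X, the integral over A reduces to the sum
  mu(A) = sum_{x in A} f(x) * nu({x}).
Computing each term:
  x1: f(x1) * nu(x1) = 9/4 * 1 = 9/4.
  x2: f(x2) * nu(x2) = 0 * 5 = 0.
  x4: f(x4) * nu(x4) = 1/2 * 4 = 2.
Summing: mu(A) = 9/4 + 0 + 2 = 17/4.

17/4


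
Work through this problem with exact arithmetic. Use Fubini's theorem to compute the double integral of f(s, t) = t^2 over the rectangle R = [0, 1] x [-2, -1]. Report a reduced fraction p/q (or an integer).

f(s, t) is a tensor product of a function of s and a function of t, and both factors are bounded continuous (hence Lebesgue integrable) on the rectangle, so Fubini's theorem applies:
  integral_R f d(m x m) = (integral_a1^b1 1 ds) * (integral_a2^b2 t^2 dt).
Inner integral in s: integral_{0}^{1} 1 ds = (1^1 - 0^1)/1
  = 1.
Inner integral in t: integral_{-2}^{-1} t^2 dt = ((-1)^3 - (-2)^3)/3
  = 7/3.
Product: (1) * (7/3) = 7/3.

7/3


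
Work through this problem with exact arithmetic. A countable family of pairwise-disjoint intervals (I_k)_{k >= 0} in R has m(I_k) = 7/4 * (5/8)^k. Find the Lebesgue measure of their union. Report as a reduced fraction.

By countable additivity of the Lebesgue measure on pairwise disjoint measurable sets,
  m(union_{k >= 0} I_k) = sum_{k >= 0} m(I_k) = sum_{k >= 0} a * r^k,
  with a = 7/4 and r = 5/8.
Since 0 < r = 5/8 < 1, the geometric series converges:
  sum_{k >= 0} a * r^k = a / (1 - r).
  = 7/4 / (1 - 5/8)
  = 7/4 / (3/8)
  = 14/3.

14/3


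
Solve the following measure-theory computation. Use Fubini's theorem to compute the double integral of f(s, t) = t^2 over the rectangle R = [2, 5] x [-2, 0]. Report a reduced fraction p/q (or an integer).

f(s, t) is a tensor product of a function of s and a function of t, and both factors are bounded continuous (hence Lebesgue integrable) on the rectangle, so Fubini's theorem applies:
  integral_R f d(m x m) = (integral_a1^b1 1 ds) * (integral_a2^b2 t^2 dt).
Inner integral in s: integral_{2}^{5} 1 ds = (5^1 - 2^1)/1
  = 3.
Inner integral in t: integral_{-2}^{0} t^2 dt = (0^3 - (-2)^3)/3
  = 8/3.
Product: (3) * (8/3) = 8.

8


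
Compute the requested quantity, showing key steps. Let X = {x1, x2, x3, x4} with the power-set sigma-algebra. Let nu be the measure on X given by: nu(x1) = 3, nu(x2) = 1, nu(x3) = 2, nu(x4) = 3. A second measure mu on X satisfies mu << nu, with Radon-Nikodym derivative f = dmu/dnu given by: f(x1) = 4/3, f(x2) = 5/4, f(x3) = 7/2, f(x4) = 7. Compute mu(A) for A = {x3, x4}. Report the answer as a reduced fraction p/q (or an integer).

By the defining property of the Radon-Nikodym derivative, for every measurable set A,
  mu(A) = integral_A f dnu.
Since nu is a discrete measure concentrated on the atoms of X, the integral over A reduces to the sum
  mu(A) = sum_{x in A} f(x) * nu({x}).
Computing each term:
  x3: f(x3) * nu(x3) = 7/2 * 2 = 7.
  x4: f(x4) * nu(x4) = 7 * 3 = 21.
Summing: mu(A) = 7 + 21 = 28.

28


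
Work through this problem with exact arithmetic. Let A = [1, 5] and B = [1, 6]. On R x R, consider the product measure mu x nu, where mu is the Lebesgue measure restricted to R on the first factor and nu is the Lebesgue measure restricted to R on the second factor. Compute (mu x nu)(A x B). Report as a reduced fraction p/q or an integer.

For a measurable rectangle A x B, the product measure satisfies
  (mu x nu)(A x B) = mu(A) * nu(B).
  mu(A) = 4.
  nu(B) = 5.
  (mu x nu)(A x B) = 4 * 5 = 20.

20


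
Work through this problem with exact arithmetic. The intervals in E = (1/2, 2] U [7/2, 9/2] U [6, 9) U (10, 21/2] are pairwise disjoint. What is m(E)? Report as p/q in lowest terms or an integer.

For pairwise disjoint intervals, m(union_i I_i) = sum_i m(I_i),
and m is invariant under swapping open/closed endpoints (single points have measure 0).
So m(E) = sum_i (b_i - a_i).
  I_1 has length 2 - 1/2 = 3/2.
  I_2 has length 9/2 - 7/2 = 1.
  I_3 has length 9 - 6 = 3.
  I_4 has length 21/2 - 10 = 1/2.
Summing:
  m(E) = 3/2 + 1 + 3 + 1/2 = 6.

6


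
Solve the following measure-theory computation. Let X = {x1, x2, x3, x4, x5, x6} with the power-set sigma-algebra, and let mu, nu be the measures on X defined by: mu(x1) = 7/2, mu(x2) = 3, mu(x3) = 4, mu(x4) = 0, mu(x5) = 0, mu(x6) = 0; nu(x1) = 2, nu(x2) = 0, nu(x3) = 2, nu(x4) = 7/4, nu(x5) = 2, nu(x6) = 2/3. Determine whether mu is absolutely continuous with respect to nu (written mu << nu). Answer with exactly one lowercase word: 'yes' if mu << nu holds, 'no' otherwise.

mu << nu means: every nu-null measurable set is also mu-null; equivalently, for every atom x, if nu({x}) = 0 then mu({x}) = 0.
Checking each atom:
  x1: nu = 2 > 0 -> no constraint.
  x2: nu = 0, mu = 3 > 0 -> violates mu << nu.
  x3: nu = 2 > 0 -> no constraint.
  x4: nu = 7/4 > 0 -> no constraint.
  x5: nu = 2 > 0 -> no constraint.
  x6: nu = 2/3 > 0 -> no constraint.
The atom(s) x2 violate the condition (nu = 0 but mu > 0). Therefore mu is NOT absolutely continuous w.r.t. nu.

no


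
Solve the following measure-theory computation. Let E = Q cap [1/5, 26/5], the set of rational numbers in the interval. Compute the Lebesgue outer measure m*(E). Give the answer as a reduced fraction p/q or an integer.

Q cap [1/5, 26/5] is countable; list its elements as q_1, q_2, ... . Fix eps > 0 and cover the k-th point by an interval of length eps * 2^(-k). The cover has total length eps * sum_{k>=1} 2^(-k) = eps, so by definition of outer measure m*(Q cap [1/5, 26/5]) <= eps. Since eps was arbitrary and m* >= 0, the outer measure is 0.

0


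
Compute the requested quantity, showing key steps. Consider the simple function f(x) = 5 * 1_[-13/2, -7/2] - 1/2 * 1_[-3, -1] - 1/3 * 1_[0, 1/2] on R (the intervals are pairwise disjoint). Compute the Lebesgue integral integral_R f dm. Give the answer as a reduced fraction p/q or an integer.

For a simple function f = sum_i c_i * 1_{A_i} with disjoint A_i,
  integral f dm = sum_i c_i * m(A_i).
Lengths of the A_i:
  m(A_1) = -7/2 - (-13/2) = 3.
  m(A_2) = -1 - (-3) = 2.
  m(A_3) = 1/2 - 0 = 1/2.
Contributions c_i * m(A_i):
  (5) * (3) = 15.
  (-1/2) * (2) = -1.
  (-1/3) * (1/2) = -1/6.
Total: 15 - 1 - 1/6 = 83/6.

83/6


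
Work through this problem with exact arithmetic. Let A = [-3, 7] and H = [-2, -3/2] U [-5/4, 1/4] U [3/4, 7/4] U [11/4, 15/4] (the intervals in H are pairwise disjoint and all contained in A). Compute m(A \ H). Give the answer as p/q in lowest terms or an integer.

The ambient interval has length m(A) = 7 - (-3) = 10.
Since the holes are disjoint and sit inside A, by finite additivity
  m(H) = sum_i (b_i - a_i), and m(A \ H) = m(A) - m(H).
Computing the hole measures:
  m(H_1) = -3/2 - (-2) = 1/2.
  m(H_2) = 1/4 - (-5/4) = 3/2.
  m(H_3) = 7/4 - 3/4 = 1.
  m(H_4) = 15/4 - 11/4 = 1.
Summed: m(H) = 1/2 + 3/2 + 1 + 1 = 4.
So m(A \ H) = 10 - 4 = 6.

6


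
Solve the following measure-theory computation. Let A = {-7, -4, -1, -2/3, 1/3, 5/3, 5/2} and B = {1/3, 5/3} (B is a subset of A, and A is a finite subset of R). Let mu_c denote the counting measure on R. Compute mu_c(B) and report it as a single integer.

Counting measure assigns mu_c(E) = |E| (number of elements) when E is finite.
B has 2 element(s), so mu_c(B) = 2.

2


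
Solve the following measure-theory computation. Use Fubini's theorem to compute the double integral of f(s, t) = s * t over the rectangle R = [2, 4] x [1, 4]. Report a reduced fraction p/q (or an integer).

f(s, t) is a tensor product of a function of s and a function of t, and both factors are bounded continuous (hence Lebesgue integrable) on the rectangle, so Fubini's theorem applies:
  integral_R f d(m x m) = (integral_a1^b1 s ds) * (integral_a2^b2 t dt).
Inner integral in s: integral_{2}^{4} s ds = (4^2 - 2^2)/2
  = 6.
Inner integral in t: integral_{1}^{4} t dt = (4^2 - 1^2)/2
  = 15/2.
Product: (6) * (15/2) = 45.

45


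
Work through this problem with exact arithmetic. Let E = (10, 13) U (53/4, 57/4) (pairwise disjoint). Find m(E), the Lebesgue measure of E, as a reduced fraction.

For pairwise disjoint intervals, m(union_i I_i) = sum_i m(I_i),
and m is invariant under swapping open/closed endpoints (single points have measure 0).
So m(E) = sum_i (b_i - a_i).
  I_1 has length 13 - 10 = 3.
  I_2 has length 57/4 - 53/4 = 1.
Summing:
  m(E) = 3 + 1 = 4.

4


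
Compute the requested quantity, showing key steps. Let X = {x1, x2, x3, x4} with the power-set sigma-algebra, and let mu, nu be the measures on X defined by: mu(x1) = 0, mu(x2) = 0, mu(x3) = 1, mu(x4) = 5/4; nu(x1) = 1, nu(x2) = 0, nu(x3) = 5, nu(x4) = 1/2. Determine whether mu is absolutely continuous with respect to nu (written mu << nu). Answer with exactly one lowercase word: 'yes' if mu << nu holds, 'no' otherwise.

mu << nu means: every nu-null measurable set is also mu-null; equivalently, for every atom x, if nu({x}) = 0 then mu({x}) = 0.
Checking each atom:
  x1: nu = 1 > 0 -> no constraint.
  x2: nu = 0, mu = 0 -> consistent with mu << nu.
  x3: nu = 5 > 0 -> no constraint.
  x4: nu = 1/2 > 0 -> no constraint.
No atom violates the condition. Therefore mu << nu.

yes


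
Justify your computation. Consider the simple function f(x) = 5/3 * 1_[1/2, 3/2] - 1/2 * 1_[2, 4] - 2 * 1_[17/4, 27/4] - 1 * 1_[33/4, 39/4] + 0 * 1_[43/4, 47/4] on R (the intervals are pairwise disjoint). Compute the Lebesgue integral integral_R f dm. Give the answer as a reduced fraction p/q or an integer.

For a simple function f = sum_i c_i * 1_{A_i} with disjoint A_i,
  integral f dm = sum_i c_i * m(A_i).
Lengths of the A_i:
  m(A_1) = 3/2 - 1/2 = 1.
  m(A_2) = 4 - 2 = 2.
  m(A_3) = 27/4 - 17/4 = 5/2.
  m(A_4) = 39/4 - 33/4 = 3/2.
  m(A_5) = 47/4 - 43/4 = 1.
Contributions c_i * m(A_i):
  (5/3) * (1) = 5/3.
  (-1/2) * (2) = -1.
  (-2) * (5/2) = -5.
  (-1) * (3/2) = -3/2.
  (0) * (1) = 0.
Total: 5/3 - 1 - 5 - 3/2 + 0 = -35/6.

-35/6


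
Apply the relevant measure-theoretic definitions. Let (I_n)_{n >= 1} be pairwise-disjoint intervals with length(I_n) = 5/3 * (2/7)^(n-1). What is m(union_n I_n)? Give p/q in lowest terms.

By countable additivity of the Lebesgue measure on pairwise disjoint measurable sets,
  m(union_{n >= 1} I_n) = sum_{n >= 1} m(I_n) = sum_{n >= 1} a * r^(n-1),
  with a = 5/3 and r = 2/7.
Since 0 < r = 2/7 < 1, the geometric series converges:
  sum_{n >= 1} a * r^(n-1) = a / (1 - r).
  = 5/3 / (1 - 2/7)
  = 5/3 / (5/7)
  = 7/3.

7/3


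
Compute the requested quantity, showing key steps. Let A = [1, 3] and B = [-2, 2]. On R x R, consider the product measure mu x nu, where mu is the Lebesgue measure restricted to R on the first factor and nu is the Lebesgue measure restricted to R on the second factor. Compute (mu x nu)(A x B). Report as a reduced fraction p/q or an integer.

For a measurable rectangle A x B, the product measure satisfies
  (mu x nu)(A x B) = mu(A) * nu(B).
  mu(A) = 2.
  nu(B) = 4.
  (mu x nu)(A x B) = 2 * 4 = 8.

8


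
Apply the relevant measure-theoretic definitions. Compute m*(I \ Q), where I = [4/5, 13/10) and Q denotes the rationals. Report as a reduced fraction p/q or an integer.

The interval I = [4/5, 13/10) has m(I) = 13/10 - 4/5 = 1/2 (endpoints are measure-zero, so open/closed/half-open agree). Write I = (I cap Q) u (I \ Q). The rationals in I are countable, so m*(I cap Q) = 0 (cover each rational by intervals whose total length is arbitrarily small). By countable subadditivity m*(I) <= m*(I cap Q) + m*(I \ Q), hence m*(I \ Q) >= m(I) = 1/2. The reverse inequality m*(I \ Q) <= m*(I) = 1/2 is trivial since (I \ Q) is a subset of I. Therefore m*(I \ Q) = 1/2.

1/2


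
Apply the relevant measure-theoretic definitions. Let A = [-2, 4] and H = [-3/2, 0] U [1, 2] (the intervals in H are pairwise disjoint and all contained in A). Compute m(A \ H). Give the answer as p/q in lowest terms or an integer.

The ambient interval has length m(A) = 4 - (-2) = 6.
Since the holes are disjoint and sit inside A, by finite additivity
  m(H) = sum_i (b_i - a_i), and m(A \ H) = m(A) - m(H).
Computing the hole measures:
  m(H_1) = 0 - (-3/2) = 3/2.
  m(H_2) = 2 - 1 = 1.
Summed: m(H) = 3/2 + 1 = 5/2.
So m(A \ H) = 6 - 5/2 = 7/2.

7/2


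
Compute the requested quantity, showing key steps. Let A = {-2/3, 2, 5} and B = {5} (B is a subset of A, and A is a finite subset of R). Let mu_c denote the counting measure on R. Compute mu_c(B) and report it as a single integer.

Counting measure assigns mu_c(E) = |E| (number of elements) when E is finite.
B has 1 element(s), so mu_c(B) = 1.

1


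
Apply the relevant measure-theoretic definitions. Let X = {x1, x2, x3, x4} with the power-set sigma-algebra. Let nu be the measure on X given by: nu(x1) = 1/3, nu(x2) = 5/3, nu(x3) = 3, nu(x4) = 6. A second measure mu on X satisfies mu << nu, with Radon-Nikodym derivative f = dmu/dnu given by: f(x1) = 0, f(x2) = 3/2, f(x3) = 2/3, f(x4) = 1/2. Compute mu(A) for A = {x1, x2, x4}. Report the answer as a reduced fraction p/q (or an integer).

By the defining property of the Radon-Nikodym derivative, for every measurable set A,
  mu(A) = integral_A f dnu.
Since nu is a discrete measure concentrated on the atoms of X, the integral over A reduces to the sum
  mu(A) = sum_{x in A} f(x) * nu({x}).
Computing each term:
  x1: f(x1) * nu(x1) = 0 * 1/3 = 0.
  x2: f(x2) * nu(x2) = 3/2 * 5/3 = 5/2.
  x4: f(x4) * nu(x4) = 1/2 * 6 = 3.
Summing: mu(A) = 0 + 5/2 + 3 = 11/2.

11/2


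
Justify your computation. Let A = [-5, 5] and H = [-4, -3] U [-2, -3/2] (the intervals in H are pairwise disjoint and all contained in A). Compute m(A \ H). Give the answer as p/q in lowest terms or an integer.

The ambient interval has length m(A) = 5 - (-5) = 10.
Since the holes are disjoint and sit inside A, by finite additivity
  m(H) = sum_i (b_i - a_i), and m(A \ H) = m(A) - m(H).
Computing the hole measures:
  m(H_1) = -3 - (-4) = 1.
  m(H_2) = -3/2 - (-2) = 1/2.
Summed: m(H) = 1 + 1/2 = 3/2.
So m(A \ H) = 10 - 3/2 = 17/2.

17/2


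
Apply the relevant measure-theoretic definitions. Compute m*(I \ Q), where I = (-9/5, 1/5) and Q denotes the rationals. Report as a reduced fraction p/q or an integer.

The interval I = (-9/5, 1/5) has m(I) = 1/5 - (-9/5) = 2 (endpoints are measure-zero, so open/closed/half-open agree). Write I = (I cap Q) u (I \ Q). The rationals in I are countable, so m*(I cap Q) = 0 (cover each rational by intervals whose total length is arbitrarily small). By countable subadditivity m*(I) <= m*(I cap Q) + m*(I \ Q), hence m*(I \ Q) >= m(I) = 2. The reverse inequality m*(I \ Q) <= m*(I) = 2 is trivial since (I \ Q) is a subset of I. Therefore m*(I \ Q) = 2.

2


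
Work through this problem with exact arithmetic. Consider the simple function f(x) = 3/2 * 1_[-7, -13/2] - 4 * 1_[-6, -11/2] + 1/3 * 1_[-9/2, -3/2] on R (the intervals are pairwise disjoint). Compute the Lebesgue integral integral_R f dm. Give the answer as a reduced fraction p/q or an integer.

For a simple function f = sum_i c_i * 1_{A_i} with disjoint A_i,
  integral f dm = sum_i c_i * m(A_i).
Lengths of the A_i:
  m(A_1) = -13/2 - (-7) = 1/2.
  m(A_2) = -11/2 - (-6) = 1/2.
  m(A_3) = -3/2 - (-9/2) = 3.
Contributions c_i * m(A_i):
  (3/2) * (1/2) = 3/4.
  (-4) * (1/2) = -2.
  (1/3) * (3) = 1.
Total: 3/4 - 2 + 1 = -1/4.

-1/4
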